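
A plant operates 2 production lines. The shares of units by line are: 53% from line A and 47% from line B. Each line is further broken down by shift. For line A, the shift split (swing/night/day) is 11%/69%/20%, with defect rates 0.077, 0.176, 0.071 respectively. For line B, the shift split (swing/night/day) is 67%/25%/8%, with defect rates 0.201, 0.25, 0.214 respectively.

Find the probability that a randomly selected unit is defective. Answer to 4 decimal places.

P(D|A) = 0.11·0.077 + 0.69·0.176 + 0.2·0.071 = 0.00847 + 0.12144 + 0.0142 = 0.14411
P(D|B) = 0.67·0.201 + 0.25·0.25 + 0.08·0.214 = 0.13467 + 0.0625 + 0.01712 = 0.21429
By total probability over the outer partition,
P(D) = 0.53·0.14411 + 0.47·0.21429
      = 0.0763783 + 0.1007163 = 0.1770946

P(D) ≈ 0.1771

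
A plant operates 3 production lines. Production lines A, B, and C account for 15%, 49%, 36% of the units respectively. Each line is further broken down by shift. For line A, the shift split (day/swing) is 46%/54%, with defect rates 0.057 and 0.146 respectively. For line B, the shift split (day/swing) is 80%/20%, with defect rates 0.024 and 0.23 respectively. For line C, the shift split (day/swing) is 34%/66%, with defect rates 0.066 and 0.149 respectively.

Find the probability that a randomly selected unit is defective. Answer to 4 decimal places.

P(D) ≈ 0.0912

P(D|A) = 0.46·0.057 + 0.54·0.146 = 0.02622 + 0.07884 = 0.10506
P(D|B) = 0.8·0.024 + 0.2·0.23 = 0.0192 + 0.046 = 0.0652
P(D|C) = 0.34·0.066 + 0.66·0.149 = 0.02244 + 0.09834 = 0.12078
Then overall,
P(D) = 0.15·0.10506 + 0.49·0.0652 + 0.36·0.12078
      = 0.015759 + 0.031948 + 0.0434808 = 0.0911878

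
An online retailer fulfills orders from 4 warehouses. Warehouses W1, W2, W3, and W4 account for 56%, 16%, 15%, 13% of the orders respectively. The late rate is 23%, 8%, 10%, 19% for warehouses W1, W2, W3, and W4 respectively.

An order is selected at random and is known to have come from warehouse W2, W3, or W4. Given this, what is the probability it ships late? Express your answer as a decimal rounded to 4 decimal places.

Let S = {W2, W3, W4}.
P(S) = 0.16 + 0.15 + 0.13 = 0.44.
P(L ∩ S) = 0.08·0.16 + 0.1·0.15 + 0.19·0.13 = 0.0128 + 0.015 + 0.0247 = 0.0525.
P(L | S) = 0.0525 / 0.44 = 0.119318…

0.1193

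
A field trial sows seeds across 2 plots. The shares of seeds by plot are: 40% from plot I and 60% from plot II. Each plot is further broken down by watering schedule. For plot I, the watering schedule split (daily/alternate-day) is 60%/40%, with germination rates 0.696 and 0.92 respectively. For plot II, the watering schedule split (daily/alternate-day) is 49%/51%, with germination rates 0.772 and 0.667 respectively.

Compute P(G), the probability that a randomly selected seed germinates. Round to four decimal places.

P(G|I) = 0.6·0.696 + 0.4·0.92 = 0.4176 + 0.368 = 0.7856
P(G|II) = 0.49·0.772 + 0.51·0.667 = 0.37828 + 0.34017 = 0.71845
Then overall,
P(G) = 0.4·0.7856 + 0.6·0.71845
      = 0.31424 + 0.43107 = 0.74531

0.7453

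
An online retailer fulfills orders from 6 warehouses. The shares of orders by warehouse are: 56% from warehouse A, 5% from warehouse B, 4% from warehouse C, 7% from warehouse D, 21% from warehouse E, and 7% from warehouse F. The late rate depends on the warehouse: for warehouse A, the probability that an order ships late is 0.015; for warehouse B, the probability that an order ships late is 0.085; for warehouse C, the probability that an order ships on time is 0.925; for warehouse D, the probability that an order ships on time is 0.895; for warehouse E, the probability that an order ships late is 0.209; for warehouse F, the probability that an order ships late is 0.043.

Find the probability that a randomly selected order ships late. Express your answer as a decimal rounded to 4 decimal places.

P(L|C) = 1 − 0.925 = 0.075.
P(L|D) = 1 − 0.895 = 0.105.
P(L) = P(L|A)·P(A) + P(L|B)·P(B) + P(L|C)·P(C) + P(L|D)·P(D) + P(L|E)·P(E) + P(L|F)·P(F)
      = 0.015·0.56 + 0.085·0.05 + 0.075·0.04 + 0.105·0.07 + 0.209·0.21 + 0.043·0.07
      = 0.0084 + 0.00425 + 0.003 + 0.00735 + 0.04389 + 0.00301 = 0.0699

0.0699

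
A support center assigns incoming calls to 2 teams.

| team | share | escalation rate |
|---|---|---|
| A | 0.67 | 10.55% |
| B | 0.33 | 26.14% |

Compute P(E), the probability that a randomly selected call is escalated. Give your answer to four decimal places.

0.1569

P(E) = P(E|A)·P(A) + P(E|B)·P(B)
      = 0.1055·0.67 + 0.2614·0.33
      = 0.070685 + 0.086262 = 0.156947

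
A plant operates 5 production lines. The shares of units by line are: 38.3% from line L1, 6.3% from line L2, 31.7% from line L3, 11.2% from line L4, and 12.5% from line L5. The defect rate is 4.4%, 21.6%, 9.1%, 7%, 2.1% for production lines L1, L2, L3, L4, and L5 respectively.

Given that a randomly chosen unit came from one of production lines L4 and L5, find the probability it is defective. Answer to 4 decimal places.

Let S = {L4, L5}.
P(S) = 0.112 + 0.125 = 0.237.
P(D ∩ S) = 0.07·0.112 + 0.021·0.125 = 0.00784 + 0.002625 = 0.010465.
P(D | S) = 0.010465 / 0.237 = 0.044156…

0.0442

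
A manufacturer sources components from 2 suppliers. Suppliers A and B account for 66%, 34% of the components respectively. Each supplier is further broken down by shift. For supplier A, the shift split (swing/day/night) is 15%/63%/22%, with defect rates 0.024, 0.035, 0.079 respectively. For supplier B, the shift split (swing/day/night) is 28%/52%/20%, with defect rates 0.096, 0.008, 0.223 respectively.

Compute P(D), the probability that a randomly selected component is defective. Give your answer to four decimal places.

P(D|A) = 0.15·0.024 + 0.63·0.035 + 0.22·0.079 = 0.0036 + 0.02205 + 0.01738 = 0.04303
P(D|B) = 0.28·0.096 + 0.52·0.008 + 0.2·0.223 = 0.02688 + 0.00416 + 0.0446 = 0.07564
By total probability over the outer partition,
P(D) = 0.66·0.04303 + 0.34·0.07564
      = 0.0283998 + 0.0257176 = 0.0541174

0.0541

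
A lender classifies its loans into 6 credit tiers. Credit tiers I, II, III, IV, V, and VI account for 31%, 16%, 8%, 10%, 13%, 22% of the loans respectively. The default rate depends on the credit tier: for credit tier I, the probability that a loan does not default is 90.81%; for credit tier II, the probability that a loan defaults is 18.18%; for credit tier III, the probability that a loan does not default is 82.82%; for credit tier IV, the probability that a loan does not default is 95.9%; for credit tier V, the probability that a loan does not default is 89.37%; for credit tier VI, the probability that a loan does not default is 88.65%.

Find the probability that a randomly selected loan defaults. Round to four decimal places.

P(D) ≈ 0.1142

P(D|I) = 1 − 0.9081 = 0.0919.
P(D|III) = 1 − 0.8282 = 0.1718.
P(D|IV) = 1 − 0.959 = 0.041.
P(D|V) = 1 − 0.8937 = 0.1063.
P(D|VI) = 1 − 0.8865 = 0.1135.
P(D) = P(D|I)·P(I) + P(D|II)·P(II) + P(D|III)·P(III) + P(D|IV)·P(IV) + P(D|V)·P(V) + P(D|VI)·P(VI)
      = 0.0919·0.31 + 0.1818·0.16 + 0.1718·0.08 + 0.041·0.1 + 0.1063·0.13 + 0.1135·0.22
      = 0.028489 + 0.029088 + 0.013744 + 0.0041 + 0.013819 + 0.02497 = 0.11421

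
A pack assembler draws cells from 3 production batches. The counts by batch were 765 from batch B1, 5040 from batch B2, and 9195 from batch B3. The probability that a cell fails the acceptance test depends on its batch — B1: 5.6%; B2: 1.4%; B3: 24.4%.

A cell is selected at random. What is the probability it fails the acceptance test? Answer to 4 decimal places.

0.1571

Total: 765 + 5040 + 9195 = 15000.
P(B1) = 765/15000 = 0.051. P(B2) = 5040/15000 = 0.336. P(B3) = 9195/15000 = 0.613.
Using total probability over the partition,
P(F) = P(F|B1)·P(B1) + P(F|B2)·P(B2) + P(F|B3)·P(B3)
      = 0.056·0.051 + 0.014·0.336 + 0.244·0.613
      = 0.002856 + 0.004704 + 0.149572 = 0.157132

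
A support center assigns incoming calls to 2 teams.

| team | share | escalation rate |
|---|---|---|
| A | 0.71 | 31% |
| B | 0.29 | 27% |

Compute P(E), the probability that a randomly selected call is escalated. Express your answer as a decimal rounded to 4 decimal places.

P(E) ≈ 0.2984

P(E) = P(E|A)·P(A) + P(E|B)·P(B)
      = 0.31·0.71 + 0.27·0.29
      = 0.2201 + 0.0783 = 0.2984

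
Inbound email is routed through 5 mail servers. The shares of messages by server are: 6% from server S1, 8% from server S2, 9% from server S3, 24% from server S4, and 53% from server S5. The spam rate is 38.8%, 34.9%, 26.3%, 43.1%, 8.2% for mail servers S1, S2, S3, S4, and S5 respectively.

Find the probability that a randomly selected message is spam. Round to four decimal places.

P(S) = P(S|S1)·P(S1) + P(S|S2)·P(S2) + P(S|S3)·P(S3) + P(S|S4)·P(S4) + P(S|S5)·P(S5)
      = 0.388·0.06 + 0.349·0.08 + 0.263·0.09 + 0.431·0.24 + 0.082·0.53
      = 0.02328 + 0.02792 + 0.02367 + 0.10344 + 0.04346 = 0.22177

P(S) ≈ 0.2218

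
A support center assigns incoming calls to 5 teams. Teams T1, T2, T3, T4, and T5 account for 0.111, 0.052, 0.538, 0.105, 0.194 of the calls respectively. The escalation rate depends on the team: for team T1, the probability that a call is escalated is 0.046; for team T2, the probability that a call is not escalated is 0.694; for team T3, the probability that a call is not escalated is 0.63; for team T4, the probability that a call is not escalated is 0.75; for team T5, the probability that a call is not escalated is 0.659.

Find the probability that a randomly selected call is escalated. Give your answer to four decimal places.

P(E|T2) = 1 − 0.694 = 0.306.
P(E|T3) = 1 − 0.63 = 0.37.
P(E|T4) = 1 − 0.75 = 0.25.
P(E|T5) = 1 − 0.659 = 0.341.
P(E) = P(E|T1)·P(T1) + P(E|T2)·P(T2) + P(E|T3)·P(T3) + P(E|T4)·P(T4) + P(E|T5)·P(T5)
      = 0.046·0.111 + 0.306·0.052 + 0.37·0.538 + 0.25·0.105 + 0.341·0.194
      = 0.005106 + 0.015912 + 0.19906 + 0.02625 + 0.066154 = 0.312482

0.3125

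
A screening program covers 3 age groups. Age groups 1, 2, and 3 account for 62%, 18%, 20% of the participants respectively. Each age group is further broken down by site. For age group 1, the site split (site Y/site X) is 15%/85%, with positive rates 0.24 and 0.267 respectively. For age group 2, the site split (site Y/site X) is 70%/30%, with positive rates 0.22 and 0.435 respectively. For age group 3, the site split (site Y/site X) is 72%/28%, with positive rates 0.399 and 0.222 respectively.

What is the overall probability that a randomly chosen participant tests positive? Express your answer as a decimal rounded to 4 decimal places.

P(T|1) = 0.15·0.24 + 0.85·0.267 = 0.036 + 0.22695 = 0.26295
P(T|2) = 0.7·0.22 + 0.3·0.435 = 0.154 + 0.1305 = 0.2845
P(T|3) = 0.72·0.399 + 0.28·0.222 = 0.28728 + 0.06216 = 0.34944
By total probability over the outer partition,
P(T) = 0.62·0.26295 + 0.18·0.2845 + 0.2·0.34944
      = 0.163029 + 0.05121 + 0.069888 = 0.284127

P(T) ≈ 0.2841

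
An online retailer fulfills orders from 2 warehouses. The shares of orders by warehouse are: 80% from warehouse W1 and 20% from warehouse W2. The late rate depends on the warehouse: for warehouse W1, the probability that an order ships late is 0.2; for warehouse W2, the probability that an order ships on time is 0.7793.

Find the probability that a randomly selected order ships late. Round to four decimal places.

0.2041

P(L|W2) = 1 − 0.7793 = 0.2207.
P(L) = P(L|W1)·P(W1) + P(L|W2)·P(W2)
      = 0.2·0.8 + 0.2207·0.2
      = 0.16 + 0.04414 = 0.20414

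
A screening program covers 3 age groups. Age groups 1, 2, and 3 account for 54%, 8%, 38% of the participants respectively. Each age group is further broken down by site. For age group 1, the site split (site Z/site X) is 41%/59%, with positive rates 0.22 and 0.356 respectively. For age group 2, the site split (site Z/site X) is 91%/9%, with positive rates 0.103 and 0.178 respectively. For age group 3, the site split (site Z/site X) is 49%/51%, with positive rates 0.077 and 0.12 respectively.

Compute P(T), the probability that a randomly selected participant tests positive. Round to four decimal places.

0.2085

P(T|1) = 0.41·0.22 + 0.59·0.356 = 0.0902 + 0.21004 = 0.30024
P(T|2) = 0.91·0.103 + 0.09·0.178 = 0.09373 + 0.01602 = 0.10975
P(T|3) = 0.49·0.077 + 0.51·0.12 = 0.03773 + 0.0612 = 0.09893
By total probability over the outer partition,
P(T) = 0.54·0.30024 + 0.08·0.10975 + 0.38·0.09893
      = 0.1621296 + 0.00878 + 0.0375934 = 0.208503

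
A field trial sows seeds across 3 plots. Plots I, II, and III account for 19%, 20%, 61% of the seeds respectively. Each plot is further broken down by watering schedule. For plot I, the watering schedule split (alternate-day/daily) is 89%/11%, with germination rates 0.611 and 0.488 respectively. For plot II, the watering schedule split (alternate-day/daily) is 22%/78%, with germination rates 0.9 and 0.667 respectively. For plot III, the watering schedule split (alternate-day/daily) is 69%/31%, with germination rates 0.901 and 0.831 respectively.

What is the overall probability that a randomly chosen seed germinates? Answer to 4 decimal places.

P(G|I) = 0.89·0.611 + 0.11·0.488 = 0.54379 + 0.05368 = 0.59747
P(G|II) = 0.22·0.9 + 0.78·0.667 = 0.198 + 0.52026 = 0.71826
P(G|III) = 0.69·0.901 + 0.31·0.831 = 0.62169 + 0.25761 = 0.8793
By total probability over the outer partition,
P(G) = 0.19·0.59747 + 0.2·0.71826 + 0.61·0.8793
      = 0.1135193 + 0.143652 + 0.536373 = 0.7935443

P(G) ≈ 0.7935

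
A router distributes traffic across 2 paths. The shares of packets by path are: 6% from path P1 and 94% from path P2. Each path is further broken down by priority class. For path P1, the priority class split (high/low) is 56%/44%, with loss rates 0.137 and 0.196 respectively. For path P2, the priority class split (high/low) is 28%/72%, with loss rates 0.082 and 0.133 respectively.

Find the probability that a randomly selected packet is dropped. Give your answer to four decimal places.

P(L) ≈ 0.1214

P(L|P1) = 0.56·0.137 + 0.44·0.196 = 0.07672 + 0.08624 = 0.16296
P(L|P2) = 0.28·0.082 + 0.72·0.133 = 0.02296 + 0.09576 = 0.11872
By total probability over the outer partition,
P(L) = 0.06·0.16296 + 0.94·0.11872
      = 0.0097776 + 0.1115968 = 0.1213744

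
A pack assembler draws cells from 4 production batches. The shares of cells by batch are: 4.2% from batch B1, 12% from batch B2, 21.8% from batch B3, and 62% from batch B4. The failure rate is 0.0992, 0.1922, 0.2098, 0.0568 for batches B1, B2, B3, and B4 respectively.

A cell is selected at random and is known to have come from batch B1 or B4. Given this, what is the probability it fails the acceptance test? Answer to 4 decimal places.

P(F|S) ≈ 0.0595

Let S = {B1, B4}.
P(S) = 0.042 + 0.62 = 0.662.
P(F ∩ S) = 0.0992·0.042 + 0.0568·0.62 = 0.0041664 + 0.035216 = 0.0393824.
P(F | S) = 0.0393824 / 0.662 = 0.059490…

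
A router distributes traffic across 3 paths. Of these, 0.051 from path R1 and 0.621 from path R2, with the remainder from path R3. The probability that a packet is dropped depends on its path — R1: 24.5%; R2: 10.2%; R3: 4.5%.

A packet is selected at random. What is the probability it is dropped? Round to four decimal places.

P(R3) = 1 − (0.051 + 0.621) = 0.328.
P(L) = P(L|R1)·P(R1) + P(L|R2)·P(R2) + P(L|R3)·P(R3)
      = 0.245·0.051 + 0.102·0.621 + 0.045·0.328
      = 0.012495 + 0.063342 + 0.01476 = 0.090597

0.0906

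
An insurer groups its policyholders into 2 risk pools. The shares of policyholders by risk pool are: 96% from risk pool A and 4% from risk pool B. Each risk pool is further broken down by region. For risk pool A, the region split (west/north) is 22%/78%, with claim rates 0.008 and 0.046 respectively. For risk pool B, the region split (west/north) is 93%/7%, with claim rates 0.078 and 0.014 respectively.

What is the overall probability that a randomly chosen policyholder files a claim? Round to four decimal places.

0.0391

P(C|A) = 0.22·0.008 + 0.78·0.046 = 0.00176 + 0.03588 = 0.03764
P(C|B) = 0.93·0.078 + 0.07·0.014 = 0.07254 + 0.00098 = 0.07352
By total probability over the outer partition,
P(C) = 0.96·0.03764 + 0.04·0.07352
      = 0.0361344 + 0.0029408 = 0.0390752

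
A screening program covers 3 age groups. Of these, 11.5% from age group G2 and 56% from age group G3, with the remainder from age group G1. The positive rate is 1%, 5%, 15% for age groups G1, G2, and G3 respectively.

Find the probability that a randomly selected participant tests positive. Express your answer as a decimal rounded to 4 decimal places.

P(G1) = 1 − (0.115 + 0.56) = 0.325.
Using total probability over the partition,
P(T) = P(T|G1)·P(G1) + P(T|G2)·P(G2) + P(T|G3)·P(G3)
      = 0.01·0.325 + 0.05·0.115 + 0.15·0.56
      = 0.00325 + 0.00575 + 0.084 = 0.093

P(T) ≈ 0.0930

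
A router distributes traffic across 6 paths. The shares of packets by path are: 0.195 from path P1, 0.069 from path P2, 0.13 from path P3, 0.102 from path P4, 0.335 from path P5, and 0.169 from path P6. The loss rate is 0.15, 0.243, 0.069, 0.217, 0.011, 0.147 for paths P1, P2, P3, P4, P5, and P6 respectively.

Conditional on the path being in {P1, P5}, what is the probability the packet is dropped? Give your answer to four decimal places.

0.0621

Let S = {P1, P5}.
P(S) = 0.195 + 0.335 = 0.53.
P(L ∩ S) = 0.15·0.195 + 0.011·0.335 = 0.02925 + 0.003685 = 0.032935.
P(L | S) = 0.032935 / 0.53 = 0.062142…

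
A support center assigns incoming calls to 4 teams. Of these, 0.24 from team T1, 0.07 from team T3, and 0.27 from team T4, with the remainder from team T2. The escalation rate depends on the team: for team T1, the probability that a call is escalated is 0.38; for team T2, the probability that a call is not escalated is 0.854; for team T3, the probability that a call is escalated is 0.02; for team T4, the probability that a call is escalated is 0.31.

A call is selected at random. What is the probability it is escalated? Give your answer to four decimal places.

0.2376

P(T2) = 1 − (0.24 + 0.07 + 0.27) = 0.42.
P(E|T2) = 1 − 0.854 = 0.146.
P(E) = P(E|T1)·P(T1) + P(E|T2)·P(T2) + P(E|T3)·P(T3) + P(E|T4)·P(T4)
      = 0.38·0.24 + 0.146·0.42 + 0.02·0.07 + 0.31·0.27
      = 0.0912 + 0.06132 + 0.0014 + 0.0837 = 0.23762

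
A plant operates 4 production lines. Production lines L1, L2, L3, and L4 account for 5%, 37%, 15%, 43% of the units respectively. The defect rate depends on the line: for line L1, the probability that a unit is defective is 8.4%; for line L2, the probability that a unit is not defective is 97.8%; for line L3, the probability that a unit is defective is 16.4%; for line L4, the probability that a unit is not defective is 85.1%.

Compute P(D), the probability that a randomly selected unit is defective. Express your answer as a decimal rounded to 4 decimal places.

P(D|L2) = 1 − 0.978 = 0.022.
P(D|L4) = 1 − 0.851 = 0.149.
P(D) = P(D|L1)·P(L1) + P(D|L2)·P(L2) + P(D|L3)·P(L3) + P(D|L4)·P(L4)
      = 0.084·0.05 + 0.022·0.37 + 0.164·0.15 + 0.149·0.43
      = 0.0042 + 0.00814 + 0.0246 + 0.06407 = 0.10101

0.1010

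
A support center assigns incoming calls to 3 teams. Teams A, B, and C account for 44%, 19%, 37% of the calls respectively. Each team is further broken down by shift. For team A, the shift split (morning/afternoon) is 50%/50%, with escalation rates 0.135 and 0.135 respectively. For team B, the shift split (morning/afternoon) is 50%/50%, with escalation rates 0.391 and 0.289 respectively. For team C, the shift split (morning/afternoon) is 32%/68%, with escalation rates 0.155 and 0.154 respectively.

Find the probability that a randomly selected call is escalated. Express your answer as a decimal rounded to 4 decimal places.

0.1811

P(E|A) = 0.5·0.135 + 0.5·0.135 = 0.0675 + 0.0675 = 0.135
P(E|B) = 0.5·0.391 + 0.5·0.289 = 0.1955 + 0.1445 = 0.34
P(E|C) = 0.32·0.155 + 0.68·0.154 = 0.0496 + 0.10472 = 0.15432
Then overall,
P(E) = 0.44·0.135 + 0.19·0.34 + 0.37·0.15432
      = 0.0594 + 0.0646 + 0.0570984 = 0.1810984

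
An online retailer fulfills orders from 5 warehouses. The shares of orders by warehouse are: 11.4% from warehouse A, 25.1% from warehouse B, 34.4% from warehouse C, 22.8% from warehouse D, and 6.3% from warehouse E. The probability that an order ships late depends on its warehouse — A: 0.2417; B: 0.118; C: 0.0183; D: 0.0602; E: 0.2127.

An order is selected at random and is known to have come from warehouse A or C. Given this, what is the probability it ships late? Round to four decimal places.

Let S = {A, C}.
P(S) = 0.114 + 0.344 = 0.458.
P(L ∩ S) = 0.2417·0.114 + 0.0183·0.344 = 0.0275538 + 0.0062952 = 0.033849.
P(L | S) = 0.033849 / 0.458 = 0.073906…

0.0739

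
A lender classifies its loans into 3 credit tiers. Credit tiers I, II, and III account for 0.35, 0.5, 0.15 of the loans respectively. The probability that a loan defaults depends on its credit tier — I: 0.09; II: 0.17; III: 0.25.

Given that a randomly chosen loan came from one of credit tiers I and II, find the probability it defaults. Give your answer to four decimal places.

Let S = {I, II}.
P(S) = 0.35 + 0.5 = 0.85.
P(D ∩ S) = 0.09·0.35 + 0.17·0.5 = 0.0315 + 0.085 = 0.1165.
P(D | S) = 0.1165 / 0.85 = 0.137059…

0.1371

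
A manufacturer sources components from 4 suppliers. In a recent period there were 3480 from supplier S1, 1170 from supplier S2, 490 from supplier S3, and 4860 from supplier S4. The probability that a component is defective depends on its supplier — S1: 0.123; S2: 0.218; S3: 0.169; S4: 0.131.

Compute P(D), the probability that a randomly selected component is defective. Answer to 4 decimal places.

P(D) ≈ 0.1403

Total: 3480 + 1170 + 490 + 4860 = 10000.
P(S1) = 3480/10000 = 0.348. P(S2) = 1170/10000 = 0.117. P(S3) = 490/10000 = 0.049. P(S4) = 4860/10000 = 0.486.
P(D) = P(D|S1)·P(S1) + P(D|S2)·P(S2) + P(D|S3)·P(S3) + P(D|S4)·P(S4)
      = 0.123·0.348 + 0.218·0.117 + 0.169·0.049 + 0.131·0.486
      = 0.042804 + 0.025506 + 0.008281 + 0.063666 = 0.140257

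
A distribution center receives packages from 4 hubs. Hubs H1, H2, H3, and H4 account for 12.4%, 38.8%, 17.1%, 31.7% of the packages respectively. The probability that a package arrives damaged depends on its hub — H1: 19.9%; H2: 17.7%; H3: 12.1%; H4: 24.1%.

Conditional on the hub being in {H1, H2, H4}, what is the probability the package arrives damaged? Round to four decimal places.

P(D|S) ≈ 0.2048

Let S = {H1, H2, H4}.
P(S) = 0.124 + 0.388 + 0.317 = 0.829.
P(D ∩ S) = 0.199·0.124 + 0.177·0.388 + 0.241·0.317 = 0.024676 + 0.068676 + 0.076397 = 0.169749.
P(D | S) = 0.169749 / 0.829 = 0.204764…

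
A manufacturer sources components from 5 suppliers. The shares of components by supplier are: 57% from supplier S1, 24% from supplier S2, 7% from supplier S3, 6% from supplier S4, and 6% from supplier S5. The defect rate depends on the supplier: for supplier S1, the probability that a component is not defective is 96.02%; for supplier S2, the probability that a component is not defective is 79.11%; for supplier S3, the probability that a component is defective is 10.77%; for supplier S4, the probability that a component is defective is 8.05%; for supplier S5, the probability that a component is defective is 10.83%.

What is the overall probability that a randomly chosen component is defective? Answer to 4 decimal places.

P(D) ≈ 0.0917

P(D|S1) = 1 − 0.9602 = 0.0398.
P(D|S2) = 1 − 0.7911 = 0.2089.
Using total probability over the partition,
P(D) = P(D|S1)·P(S1) + P(D|S2)·P(S2) + P(D|S3)·P(S3) + P(D|S4)·P(S4) + P(D|S5)·P(S5)
      = 0.0398·0.57 + 0.2089·0.24 + 0.1077·0.07 + 0.0805·0.06 + 0.1083·0.06
      = 0.022686 + 0.050136 + 0.007539 + 0.00483 + 0.006498 = 0.091689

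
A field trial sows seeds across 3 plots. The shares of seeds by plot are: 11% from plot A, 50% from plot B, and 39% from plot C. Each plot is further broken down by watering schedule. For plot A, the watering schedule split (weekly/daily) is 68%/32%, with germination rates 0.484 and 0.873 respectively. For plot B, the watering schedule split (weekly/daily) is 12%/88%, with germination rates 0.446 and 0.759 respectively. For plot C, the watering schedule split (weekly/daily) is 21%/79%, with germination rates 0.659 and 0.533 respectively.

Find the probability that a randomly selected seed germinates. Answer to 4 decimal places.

P(G) ≈ 0.6458

P(G|A) = 0.68·0.484 + 0.32·0.873 = 0.32912 + 0.27936 = 0.60848
P(G|B) = 0.12·0.446 + 0.88·0.759 = 0.05352 + 0.66792 = 0.72144
P(G|C) = 0.21·0.659 + 0.79·0.533 = 0.13839 + 0.42107 = 0.55946
By total probability over the outer partition,
P(G) = 0.11·0.60848 + 0.5·0.72144 + 0.39·0.55946
      = 0.0669328 + 0.36072 + 0.2181894 = 0.6458422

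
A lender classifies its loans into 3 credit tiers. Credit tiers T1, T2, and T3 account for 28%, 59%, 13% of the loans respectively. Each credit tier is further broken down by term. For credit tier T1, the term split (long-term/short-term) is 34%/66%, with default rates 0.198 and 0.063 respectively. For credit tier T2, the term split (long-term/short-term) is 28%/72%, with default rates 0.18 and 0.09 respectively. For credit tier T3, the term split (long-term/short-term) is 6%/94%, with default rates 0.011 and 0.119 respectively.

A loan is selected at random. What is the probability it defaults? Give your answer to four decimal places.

P(D) ≈ 0.1131

P(D|T1) = 0.34·0.198 + 0.66·0.063 = 0.06732 + 0.04158 = 0.1089
P(D|T2) = 0.28·0.18 + 0.72·0.09 = 0.0504 + 0.0648 = 0.1152
P(D|T3) = 0.06·0.011 + 0.94·0.119 = 0.00066 + 0.11186 = 0.11252
By total probability over the outer partition,
P(D) = 0.28·0.1089 + 0.59·0.1152 + 0.13·0.11252
      = 0.030492 + 0.067968 + 0.0146276 = 0.1130876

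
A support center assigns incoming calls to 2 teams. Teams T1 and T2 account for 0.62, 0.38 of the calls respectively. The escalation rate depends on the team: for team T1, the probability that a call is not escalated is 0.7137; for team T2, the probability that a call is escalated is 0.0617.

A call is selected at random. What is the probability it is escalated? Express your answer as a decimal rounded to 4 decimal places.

P(E|T1) = 1 − 0.7137 = 0.2863.
P(E) = P(E|T1)·P(T1) + P(E|T2)·P(T2)
      = 0.2863·0.62 + 0.0617·0.38
      = 0.177506 + 0.023446 = 0.200952

P(E) ≈ 0.2010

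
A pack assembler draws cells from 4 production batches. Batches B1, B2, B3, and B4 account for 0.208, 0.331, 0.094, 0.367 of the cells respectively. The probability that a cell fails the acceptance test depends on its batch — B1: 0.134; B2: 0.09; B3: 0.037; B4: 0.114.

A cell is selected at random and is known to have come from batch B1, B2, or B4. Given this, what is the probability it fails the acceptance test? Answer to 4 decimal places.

0.1098

Let S = {B1, B2, B4}.
P(S) = 0.208 + 0.331 + 0.367 = 0.906.
P(F ∩ S) = 0.134·0.208 + 0.09·0.331 + 0.114·0.367 = 0.027872 + 0.02979 + 0.041838 = 0.0995.
P(F | S) = 0.0995 / 0.906 = 0.109823…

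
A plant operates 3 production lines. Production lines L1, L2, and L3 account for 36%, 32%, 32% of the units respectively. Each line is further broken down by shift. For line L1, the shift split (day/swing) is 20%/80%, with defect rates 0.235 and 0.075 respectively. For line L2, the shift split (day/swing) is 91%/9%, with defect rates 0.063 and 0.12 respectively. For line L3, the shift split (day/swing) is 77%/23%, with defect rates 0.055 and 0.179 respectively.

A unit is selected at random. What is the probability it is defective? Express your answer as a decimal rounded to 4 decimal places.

P(D) ≈ 0.0870

P(D|L1) = 0.2·0.235 + 0.8·0.075 = 0.047 + 0.06 = 0.107
P(D|L2) = 0.91·0.063 + 0.09·0.12 = 0.05733 + 0.0108 = 0.06813
P(D|L3) = 0.77·0.055 + 0.23·0.179 = 0.04235 + 0.04117 = 0.08352
By total probability over the outer partition,
P(D) = 0.36·0.107 + 0.32·0.06813 + 0.32·0.08352
      = 0.03852 + 0.0218016 + 0.0267264 = 0.087048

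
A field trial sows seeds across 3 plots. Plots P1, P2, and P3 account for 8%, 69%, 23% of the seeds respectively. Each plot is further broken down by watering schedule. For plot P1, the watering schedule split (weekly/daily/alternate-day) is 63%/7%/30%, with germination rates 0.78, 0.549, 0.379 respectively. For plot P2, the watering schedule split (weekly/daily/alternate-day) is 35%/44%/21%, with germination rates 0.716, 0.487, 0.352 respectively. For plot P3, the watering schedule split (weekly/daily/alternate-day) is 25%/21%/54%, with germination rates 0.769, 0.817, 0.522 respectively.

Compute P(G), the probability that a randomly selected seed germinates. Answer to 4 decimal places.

P(G) ≈ 0.5718

P(G|P1) = 0.63·0.78 + 0.07·0.549 + 0.3·0.379 = 0.4914 + 0.03843 + 0.1137 = 0.64353
P(G|P2) = 0.35·0.716 + 0.44·0.487 + 0.21·0.352 = 0.2506 + 0.21428 + 0.07392 = 0.5388
P(G|P3) = 0.25·0.769 + 0.21·0.817 + 0.54·0.522 = 0.19225 + 0.17157 + 0.28188 = 0.6457
By total probability over the outer partition,
P(G) = 0.08·0.64353 + 0.69·0.5388 + 0.23·0.6457
      = 0.0514824 + 0.371772 + 0.148511 = 0.5717654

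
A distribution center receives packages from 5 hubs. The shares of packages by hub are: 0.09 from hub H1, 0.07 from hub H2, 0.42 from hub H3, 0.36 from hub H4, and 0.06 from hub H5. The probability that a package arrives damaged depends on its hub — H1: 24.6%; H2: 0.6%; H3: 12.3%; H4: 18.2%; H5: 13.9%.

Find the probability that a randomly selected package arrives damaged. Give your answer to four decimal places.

Using total probability over the partition,
P(D) = P(D|H1)·P(H1) + P(D|H2)·P(H2) + P(D|H3)·P(H3) + P(D|H4)·P(H4) + P(D|H5)·P(H5)
      = 0.246·0.09 + 0.006·0.07 + 0.123·0.42 + 0.182·0.36 + 0.139·0.06
      = 0.02214 + 0.00042 + 0.05166 + 0.06552 + 0.00834 = 0.14808

P(D) ≈ 0.1481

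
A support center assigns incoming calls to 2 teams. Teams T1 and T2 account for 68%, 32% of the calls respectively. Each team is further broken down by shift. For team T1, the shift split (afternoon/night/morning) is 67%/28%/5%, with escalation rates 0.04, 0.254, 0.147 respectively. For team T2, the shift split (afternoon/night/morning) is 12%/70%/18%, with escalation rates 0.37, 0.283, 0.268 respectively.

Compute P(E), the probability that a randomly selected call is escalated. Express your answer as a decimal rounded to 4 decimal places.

P(E) ≈ 0.1646

P(E|T1) = 0.67·0.04 + 0.28·0.254 + 0.05·0.147 = 0.0268 + 0.07112 + 0.00735 = 0.10527
P(E|T2) = 0.12·0.37 + 0.7·0.283 + 0.18·0.268 = 0.0444 + 0.1981 + 0.04824 = 0.29074
By total probability over the outer partition,
P(E) = 0.68·0.10527 + 0.32·0.29074
      = 0.0715836 + 0.0930368 = 0.1646204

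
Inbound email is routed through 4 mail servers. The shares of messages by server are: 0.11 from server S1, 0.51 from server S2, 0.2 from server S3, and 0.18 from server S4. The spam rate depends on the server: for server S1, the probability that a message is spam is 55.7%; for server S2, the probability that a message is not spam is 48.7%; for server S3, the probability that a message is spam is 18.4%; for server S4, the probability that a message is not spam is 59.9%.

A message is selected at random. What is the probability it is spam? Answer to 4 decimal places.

P(S|S2) = 1 − 0.487 = 0.513.
P(S|S4) = 1 − 0.599 = 0.401.
Using total probability over the partition,
P(S) = P(S|S1)·P(S1) + P(S|S2)·P(S2) + P(S|S3)·P(S3) + P(S|S4)·P(S4)
      = 0.557·0.11 + 0.513·0.51 + 0.184·0.2 + 0.401·0.18
      = 0.06127 + 0.26163 + 0.0368 + 0.07218 = 0.43188

P(S) ≈ 0.4319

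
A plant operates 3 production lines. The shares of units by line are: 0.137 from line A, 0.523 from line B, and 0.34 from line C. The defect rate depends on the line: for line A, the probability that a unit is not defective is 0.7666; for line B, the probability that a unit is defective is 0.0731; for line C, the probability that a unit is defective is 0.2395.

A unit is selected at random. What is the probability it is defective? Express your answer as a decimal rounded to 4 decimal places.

P(D) ≈ 0.1516

P(D|A) = 1 − 0.7666 = 0.2334.
Using total probability over the partition,
P(D) = P(D|A)·P(A) + P(D|B)·P(B) + P(D|C)·P(C)
      = 0.2334·0.137 + 0.0731·0.523 + 0.2395·0.34
      = 0.0319758 + 0.0382313 + 0.08143 = 0.1516371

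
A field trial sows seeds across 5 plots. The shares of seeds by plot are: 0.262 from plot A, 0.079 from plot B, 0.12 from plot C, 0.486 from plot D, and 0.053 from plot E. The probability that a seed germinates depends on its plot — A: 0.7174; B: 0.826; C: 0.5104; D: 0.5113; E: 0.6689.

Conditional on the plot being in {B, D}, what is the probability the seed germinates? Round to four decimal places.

0.5553

Let S = {B, D}.
P(S) = 0.079 + 0.486 = 0.565.
P(G ∩ S) = 0.826·0.079 + 0.5113·0.486 = 0.065254 + 0.2484918 = 0.3137458.
P(G | S) = 0.3137458 / 0.565 = 0.555302…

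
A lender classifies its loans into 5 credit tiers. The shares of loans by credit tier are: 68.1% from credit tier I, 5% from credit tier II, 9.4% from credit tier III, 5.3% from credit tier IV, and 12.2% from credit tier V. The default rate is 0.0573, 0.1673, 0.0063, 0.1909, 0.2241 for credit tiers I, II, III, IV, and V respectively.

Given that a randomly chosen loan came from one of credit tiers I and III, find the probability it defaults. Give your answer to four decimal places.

Let S = {I, III}.
P(S) = 0.681 + 0.094 = 0.775.
P(D ∩ S) = 0.0573·0.681 + 0.0063·0.094 = 0.0390213 + 0.0005922 = 0.0396135.
P(D | S) = 0.0396135 / 0.775 = 0.051114…

P(D|S) ≈ 0.0511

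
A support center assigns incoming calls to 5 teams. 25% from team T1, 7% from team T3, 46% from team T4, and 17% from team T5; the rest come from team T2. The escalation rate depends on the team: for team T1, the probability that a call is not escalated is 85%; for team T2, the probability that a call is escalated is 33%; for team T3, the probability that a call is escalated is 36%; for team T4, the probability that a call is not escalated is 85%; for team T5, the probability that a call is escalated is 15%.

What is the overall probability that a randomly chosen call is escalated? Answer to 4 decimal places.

P(E) ≈ 0.1737

P(T2) = 1 − (0.25 + 0.07 + 0.46 + 0.17) = 0.05.
P(E|T1) = 1 − 0.85 = 0.15.
P(E|T4) = 1 − 0.85 = 0.15.
P(E) = P(E|T1)·P(T1) + P(E|T2)·P(T2) + P(E|T3)·P(T3) + P(E|T4)·P(T4) + P(E|T5)·P(T5)
      = 0.15·0.25 + 0.33·0.05 + 0.36·0.07 + 0.15·0.46 + 0.15·0.17
      = 0.0375 + 0.0165 + 0.0252 + 0.069 + 0.0255 = 0.1737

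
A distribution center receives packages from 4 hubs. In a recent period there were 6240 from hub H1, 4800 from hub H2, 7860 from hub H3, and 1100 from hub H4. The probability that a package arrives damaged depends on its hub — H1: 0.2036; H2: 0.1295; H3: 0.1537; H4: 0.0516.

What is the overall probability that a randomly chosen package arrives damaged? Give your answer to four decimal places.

Total: 6240 + 4800 + 7860 + 1100 = 20000.
P(H1) = 6240/20000 = 0.312. P(H2) = 4800/20000 = 0.24. P(H3) = 7860/20000 = 0.393. P(H4) = 1100/20000 = 0.055.
P(D) = P(D|H1)·P(H1) + P(D|H2)·P(H2) + P(D|H3)·P(H3) + P(D|H4)·P(H4)
      = 0.2036·0.312 + 0.1295·0.24 + 0.1537·0.393 + 0.0516·0.055
      = 0.0635232 + 0.03108 + 0.0604041 + 0.002838 = 0.1578453

0.1578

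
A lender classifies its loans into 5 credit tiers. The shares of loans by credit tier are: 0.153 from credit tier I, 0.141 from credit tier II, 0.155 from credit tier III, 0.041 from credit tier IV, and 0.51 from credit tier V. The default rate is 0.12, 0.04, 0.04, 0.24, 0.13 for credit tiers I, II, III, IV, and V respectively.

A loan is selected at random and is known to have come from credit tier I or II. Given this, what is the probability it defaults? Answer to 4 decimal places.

0.0816

Let S = {I, II}.
P(S) = 0.153 + 0.141 = 0.294.
P(D ∩ S) = 0.12·0.153 + 0.04·0.141 = 0.01836 + 0.00564 = 0.024.
P(D | S) = 0.024 / 0.294 = 0.081633…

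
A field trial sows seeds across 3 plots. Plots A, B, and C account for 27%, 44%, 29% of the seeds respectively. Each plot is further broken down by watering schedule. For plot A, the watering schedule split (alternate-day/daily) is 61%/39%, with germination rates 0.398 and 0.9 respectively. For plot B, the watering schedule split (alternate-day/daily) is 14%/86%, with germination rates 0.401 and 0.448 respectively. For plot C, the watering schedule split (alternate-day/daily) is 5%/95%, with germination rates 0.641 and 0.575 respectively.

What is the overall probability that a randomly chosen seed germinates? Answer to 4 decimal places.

P(G) ≈ 0.5223

P(G|A) = 0.61·0.398 + 0.39·0.9 = 0.24278 + 0.351 = 0.59378
P(G|B) = 0.14·0.401 + 0.86·0.448 = 0.05614 + 0.38528 = 0.44142
P(G|C) = 0.05·0.641 + 0.95·0.575 = 0.03205 + 0.54625 = 0.5783
By total probability over the outer partition,
P(G) = 0.27·0.59378 + 0.44·0.44142 + 0.29·0.5783
      = 0.1603206 + 0.1942248 + 0.167707 = 0.5222524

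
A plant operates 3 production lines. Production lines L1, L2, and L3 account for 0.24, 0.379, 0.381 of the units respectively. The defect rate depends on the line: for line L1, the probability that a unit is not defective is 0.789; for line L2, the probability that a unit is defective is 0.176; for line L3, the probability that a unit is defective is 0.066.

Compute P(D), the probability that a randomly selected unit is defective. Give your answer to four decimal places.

0.1425

P(D|L1) = 1 − 0.789 = 0.211.
P(D) = P(D|L1)·P(L1) + P(D|L2)·P(L2) + P(D|L3)·P(L3)
      = 0.211·0.24 + 0.176·0.379 + 0.066·0.381
      = 0.05064 + 0.066704 + 0.025146 = 0.14249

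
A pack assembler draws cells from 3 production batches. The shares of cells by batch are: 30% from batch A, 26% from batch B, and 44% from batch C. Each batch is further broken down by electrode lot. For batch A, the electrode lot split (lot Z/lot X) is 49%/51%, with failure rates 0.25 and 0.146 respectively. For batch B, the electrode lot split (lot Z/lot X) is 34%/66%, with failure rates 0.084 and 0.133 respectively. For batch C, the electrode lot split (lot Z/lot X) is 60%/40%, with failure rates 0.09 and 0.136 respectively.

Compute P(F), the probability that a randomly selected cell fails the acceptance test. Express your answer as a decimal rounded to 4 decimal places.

0.1370

P(F|A) = 0.49·0.25 + 0.51·0.146 = 0.1225 + 0.07446 = 0.19696
P(F|B) = 0.34·0.084 + 0.66·0.133 = 0.02856 + 0.08778 = 0.11634
P(F|C) = 0.6·0.09 + 0.4·0.136 = 0.054 + 0.0544 = 0.1084
By total probability over the outer partition,
P(F) = 0.3·0.19696 + 0.26·0.11634 + 0.44·0.1084
      = 0.059088 + 0.0302484 + 0.047696 = 0.1370324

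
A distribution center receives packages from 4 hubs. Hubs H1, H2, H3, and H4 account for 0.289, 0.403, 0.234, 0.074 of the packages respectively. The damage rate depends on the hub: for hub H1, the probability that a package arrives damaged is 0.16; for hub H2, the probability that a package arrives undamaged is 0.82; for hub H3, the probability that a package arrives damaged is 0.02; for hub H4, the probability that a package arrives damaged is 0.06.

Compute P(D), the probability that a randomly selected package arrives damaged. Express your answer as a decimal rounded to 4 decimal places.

P(D) ≈ 0.1279

P(D|H2) = 1 − 0.82 = 0.18.
P(D) = P(D|H1)·P(H1) + P(D|H2)·P(H2) + P(D|H3)·P(H3) + P(D|H4)·P(H4)
      = 0.16·0.289 + 0.18·0.403 + 0.02·0.234 + 0.06·0.074
      = 0.04624 + 0.07254 + 0.00468 + 0.00444 = 0.1279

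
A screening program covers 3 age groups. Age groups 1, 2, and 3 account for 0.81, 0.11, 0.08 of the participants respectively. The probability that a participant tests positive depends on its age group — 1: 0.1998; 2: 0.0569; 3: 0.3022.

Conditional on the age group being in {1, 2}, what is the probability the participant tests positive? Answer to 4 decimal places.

Let S = {1, 2}.
P(S) = 0.81 + 0.11 = 0.92.
P(T ∩ S) = 0.1998·0.81 + 0.0569·0.11 = 0.161838 + 0.006259 = 0.168097.
P(T | S) = 0.168097 / 0.92 = 0.182714…

P(T|S) ≈ 0.1827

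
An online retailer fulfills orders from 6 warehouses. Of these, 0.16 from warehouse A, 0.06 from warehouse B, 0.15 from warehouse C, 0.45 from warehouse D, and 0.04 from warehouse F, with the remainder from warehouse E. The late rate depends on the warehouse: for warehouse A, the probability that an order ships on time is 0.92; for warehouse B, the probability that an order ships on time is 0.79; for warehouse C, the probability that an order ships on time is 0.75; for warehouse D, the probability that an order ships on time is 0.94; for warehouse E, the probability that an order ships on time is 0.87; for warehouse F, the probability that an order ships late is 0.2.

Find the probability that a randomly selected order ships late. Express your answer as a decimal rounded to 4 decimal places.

P(E) = 1 − (0.16 + 0.06 + 0.15 + 0.45 + 0.04) = 0.14.
P(L|A) = 1 − 0.92 = 0.08.
P(L|B) = 1 − 0.79 = 0.21.
P(L|C) = 1 − 0.75 = 0.25.
P(L|D) = 1 − 0.94 = 0.06.
P(L|E) = 1 − 0.87 = 0.13.
Using total probability over the partition,
P(L) = P(L|A)·P(A) + P(L|B)·P(B) + P(L|C)·P(C) + P(L|D)·P(D) + P(L|E)·P(E) + P(L|F)·P(F)
      = 0.08·0.16 + 0.21·0.06 + 0.25·0.15 + 0.06·0.45 + 0.13·0.14 + 0.2·0.04
      = 0.0128 + 0.0126 + 0.0375 + 0.027 + 0.0182 + 0.008 = 0.1161

0.1161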